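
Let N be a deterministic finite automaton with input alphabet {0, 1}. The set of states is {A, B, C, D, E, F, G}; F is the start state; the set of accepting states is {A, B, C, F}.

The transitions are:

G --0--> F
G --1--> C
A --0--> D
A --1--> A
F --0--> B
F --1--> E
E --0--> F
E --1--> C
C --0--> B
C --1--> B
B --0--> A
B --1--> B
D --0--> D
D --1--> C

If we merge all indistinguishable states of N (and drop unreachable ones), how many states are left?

6

States {G} cannot be reached from the start state, so discard them.
Initial partition by acceptance: {A,B,C,F} | {D,E}.
Split {A,B,C,F} by δ(·,0) → {B,C,F} and {A}.
Split {B,C,F} by δ(·,0) → {C,F} and {B}.
On input 1, block {C,F} splits into {C} and {F}.
Refine {D,E} on symbol 0: members go to different blocks, giving {D} and {E}.
Stable partition: {C} | {D} | {A} | {B} | {F} | {E} — 6 equivalence classes.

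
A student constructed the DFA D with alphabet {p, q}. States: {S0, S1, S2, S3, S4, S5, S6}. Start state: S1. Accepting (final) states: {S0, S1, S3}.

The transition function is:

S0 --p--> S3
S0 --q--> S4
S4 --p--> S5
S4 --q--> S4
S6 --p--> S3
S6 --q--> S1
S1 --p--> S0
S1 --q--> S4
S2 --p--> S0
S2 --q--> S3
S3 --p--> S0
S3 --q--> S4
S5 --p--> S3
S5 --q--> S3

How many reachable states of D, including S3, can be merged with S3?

First remove the unreachable states {S2,S6}; 5 states remain.
P0 = {S0,S1,S3} | {S4,S5}.
Refine {S4,S5} on symbol p: members go to different blocks, giving {S4} and {S5}.
Stable partition: {S0,S1,S3} | {S4} | {S5} — 3 equivalence classes.
The equivalence class containing S3 is {S0,S1,S3}, of size 3.

3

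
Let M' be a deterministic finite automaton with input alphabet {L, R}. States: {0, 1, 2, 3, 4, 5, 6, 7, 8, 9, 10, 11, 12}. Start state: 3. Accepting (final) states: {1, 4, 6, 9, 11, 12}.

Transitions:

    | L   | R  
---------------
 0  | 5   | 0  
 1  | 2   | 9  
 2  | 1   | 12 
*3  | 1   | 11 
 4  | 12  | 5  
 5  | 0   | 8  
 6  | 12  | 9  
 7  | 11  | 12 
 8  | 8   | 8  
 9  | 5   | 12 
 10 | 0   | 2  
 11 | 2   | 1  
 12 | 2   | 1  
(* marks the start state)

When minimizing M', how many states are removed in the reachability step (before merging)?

4

No path from 3 leads to 4, 6, 7, 10; the other 9 states are all reachable.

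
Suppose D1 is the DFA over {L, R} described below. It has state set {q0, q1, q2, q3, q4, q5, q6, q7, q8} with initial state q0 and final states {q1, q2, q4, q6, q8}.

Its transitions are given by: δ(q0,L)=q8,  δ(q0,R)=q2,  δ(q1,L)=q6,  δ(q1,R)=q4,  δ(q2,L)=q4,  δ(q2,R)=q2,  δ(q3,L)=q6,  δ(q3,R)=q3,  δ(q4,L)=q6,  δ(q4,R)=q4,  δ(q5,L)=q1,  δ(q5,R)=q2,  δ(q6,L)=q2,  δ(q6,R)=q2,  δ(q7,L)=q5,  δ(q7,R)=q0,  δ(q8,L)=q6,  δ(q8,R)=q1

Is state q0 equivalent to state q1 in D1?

Reachable states from the start: {q0,q1,q2,q4,q6,q8}. Unreachable: {q3,q5,q7} — drop them.
P0 = {q1,q2,q4,q6,q8} | {q0}.
Stable partition: {q1,q2,q4,q6,q8} | {q0} — 2 equivalence classes.
q0 and q1 end up in different blocks, so they are distinguishable. For instance, the string 'ε' is accepted from only q1.

No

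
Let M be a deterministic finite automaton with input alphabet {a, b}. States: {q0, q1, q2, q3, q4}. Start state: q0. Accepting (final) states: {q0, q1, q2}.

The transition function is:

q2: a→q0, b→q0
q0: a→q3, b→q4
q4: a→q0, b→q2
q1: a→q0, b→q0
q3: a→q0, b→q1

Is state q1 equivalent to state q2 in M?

Yes

P0 = {q0,q1,q2} | {q3,q4}.
On input a, block {q0,q1,q2} splits into {q1,q2} and {q0}.
The partition is now stable with 3 blocks: {q1,q2} | {q3,q4} | {q0}.
q1 and q2 lie in the same block of the stable partition, so they are equivalent — no string distinguishes them.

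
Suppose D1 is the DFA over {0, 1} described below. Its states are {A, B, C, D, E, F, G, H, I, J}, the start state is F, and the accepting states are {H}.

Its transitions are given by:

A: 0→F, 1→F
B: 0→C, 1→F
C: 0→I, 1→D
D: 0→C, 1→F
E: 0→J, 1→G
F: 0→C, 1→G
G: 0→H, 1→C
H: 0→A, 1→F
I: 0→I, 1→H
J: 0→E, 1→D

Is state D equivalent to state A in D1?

No

States {B,E,J} cannot be reached from the start state, so discard them.
Initial partition by acceptance: {H} | {A,C,D,F,G,I}.
Split {A,C,D,F,G,I} by δ(·,0) → {A,C,D,F,I} and {G}.
Refine {A,C,D,F,I} on symbol 1: members go to different blocks, giving {A,C,D} and {F} and {I}.
Refine {A,C,D} on symbol 0: members go to different blocks, giving {A} and {C} and {D}.
No further refinement is possible. Final partition (7 blocks): {H} | {A} | {G} | {F} | {I} | {C} | {D}.
D and A end up in different blocks, so they are distinguishable. For instance, the string '001' is accepted from only D.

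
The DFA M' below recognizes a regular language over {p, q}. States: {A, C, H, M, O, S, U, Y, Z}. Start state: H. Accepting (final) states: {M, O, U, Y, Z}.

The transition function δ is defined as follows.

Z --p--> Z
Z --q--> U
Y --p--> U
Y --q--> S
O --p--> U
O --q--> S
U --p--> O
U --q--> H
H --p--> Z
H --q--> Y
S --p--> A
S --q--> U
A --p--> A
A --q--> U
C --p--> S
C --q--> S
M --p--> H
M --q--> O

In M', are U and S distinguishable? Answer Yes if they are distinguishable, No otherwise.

Yes

States {C,M} cannot be reached from the start state, so discard them.
Start with accepting vs non-accepting: {O,U,Y,Z} | {A,H,S}.
On input q, block {O,U,Y,Z} splits into {O,U,Y} and {Z}.
Split {A,H,S} by δ(·,p) → {A,S} and {H}.
Split {O,U,Y} by δ(·,q) → {O,Y} and {U}.
The partition is now stable with 5 blocks: {O,Y} | {A,S} | {Z} | {H} | {U}.
U and S end up in different blocks, so they are distinguishable. For instance, the string 'ε' is accepted from only U.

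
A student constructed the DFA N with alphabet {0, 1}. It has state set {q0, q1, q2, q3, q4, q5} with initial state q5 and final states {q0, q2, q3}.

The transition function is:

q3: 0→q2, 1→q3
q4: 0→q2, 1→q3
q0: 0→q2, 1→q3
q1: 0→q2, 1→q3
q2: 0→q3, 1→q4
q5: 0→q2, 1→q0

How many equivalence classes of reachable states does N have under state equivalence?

3

First remove the unreachable states {q1}; 5 states remain.
P0 = {q0,q2,q3} | {q4,q5}.
Refine {q0,q2,q3} on symbol 1: members go to different blocks, giving {q0,q3} and {q2}.
The partition is now stable with 3 blocks: {q0,q3} | {q4,q5} | {q2}.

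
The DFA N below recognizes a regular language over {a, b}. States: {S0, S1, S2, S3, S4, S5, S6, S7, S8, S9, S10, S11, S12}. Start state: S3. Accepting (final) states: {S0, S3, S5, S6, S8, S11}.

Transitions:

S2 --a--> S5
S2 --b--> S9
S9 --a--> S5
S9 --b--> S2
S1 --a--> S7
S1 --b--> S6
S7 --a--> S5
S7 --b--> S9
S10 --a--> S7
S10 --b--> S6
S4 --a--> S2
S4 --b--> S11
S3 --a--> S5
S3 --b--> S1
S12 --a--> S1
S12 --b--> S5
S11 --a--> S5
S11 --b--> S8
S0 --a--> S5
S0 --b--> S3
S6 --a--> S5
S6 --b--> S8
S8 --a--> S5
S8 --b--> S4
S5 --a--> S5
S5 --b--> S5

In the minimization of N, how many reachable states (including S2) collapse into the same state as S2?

3

States {S0,S10,S12} cannot be reached from the start state, so discard them.
Initial partition by acceptance: {S3,S5,S6,S8,S11} | {S1,S2,S4,S7,S9}.
Split {S3,S5,S6,S8,S11} by δ(·,b) → {S5,S6,S11} and {S3,S8}.
Refine {S5,S6,S11} on symbol b: members go to different blocks, giving {S6,S11} and {S5}.
Refine {S1,S2,S4,S7,S9} on symbol a: members go to different blocks, giving {S2,S7,S9} and {S1,S4}.
The partition is now stable with 5 blocks: {S6,S11} | {S2,S7,S9} | {S3,S8} | {S5} | {S1,S4}.
State S2 belongs to the block {S2,S7,S9}, which has 3 states.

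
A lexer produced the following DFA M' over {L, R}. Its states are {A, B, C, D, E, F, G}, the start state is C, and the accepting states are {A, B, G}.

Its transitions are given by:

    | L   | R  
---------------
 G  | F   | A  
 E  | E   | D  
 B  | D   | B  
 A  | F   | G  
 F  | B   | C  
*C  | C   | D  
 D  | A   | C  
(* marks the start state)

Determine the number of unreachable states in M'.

1

Starting at C and following transitions, the reachable set is {A, B, C, D, F, G}. That leaves E unreachable — 1 in total.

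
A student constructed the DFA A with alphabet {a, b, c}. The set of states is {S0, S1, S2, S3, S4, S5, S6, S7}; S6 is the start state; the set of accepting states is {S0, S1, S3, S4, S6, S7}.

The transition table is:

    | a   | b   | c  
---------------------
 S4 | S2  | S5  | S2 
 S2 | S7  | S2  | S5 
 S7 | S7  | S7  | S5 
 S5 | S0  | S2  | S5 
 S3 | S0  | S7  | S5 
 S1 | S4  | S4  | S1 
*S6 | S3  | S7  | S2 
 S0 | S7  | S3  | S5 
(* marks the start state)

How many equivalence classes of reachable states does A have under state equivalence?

Reachable states from the start: {S0,S2,S3,S5,S6,S7}. Unreachable: {S1,S4} — drop them.
Start with accepting vs non-accepting: {S0,S3,S6,S7} | {S2,S5}.
The partition is now stable with 2 blocks: {S0,S3,S6,S7} | {S2,S5}.

2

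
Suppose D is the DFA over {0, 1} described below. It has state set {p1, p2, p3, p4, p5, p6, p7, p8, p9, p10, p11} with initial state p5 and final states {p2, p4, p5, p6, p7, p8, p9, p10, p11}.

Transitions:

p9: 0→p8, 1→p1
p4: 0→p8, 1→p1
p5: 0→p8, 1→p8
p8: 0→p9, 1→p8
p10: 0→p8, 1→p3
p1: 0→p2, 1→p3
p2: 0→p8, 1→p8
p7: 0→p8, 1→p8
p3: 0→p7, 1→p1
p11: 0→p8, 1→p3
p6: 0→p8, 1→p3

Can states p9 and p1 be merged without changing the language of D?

Reachable states from the start: {p1,p2,p3,p5,p7,p8,p9}. Unreachable: {p4,p6,p10,p11} — drop them.
Start with accepting vs non-accepting: {p2,p5,p7,p8,p9} | {p1,p3}.
Split {p2,p5,p7,p8,p9} by δ(·,1) → {p2,p5,p7,p8} and {p9}.
Split {p2,p5,p7,p8} by δ(·,0) → {p2,p5,p7} and {p8}.
The partition is now stable with 4 blocks: {p2,p5,p7} | {p1,p3} | {p9} | {p8}.
p9 and p1 end up in different blocks, so they are distinguishable. For instance, the string 'ε' is accepted from only p9.

No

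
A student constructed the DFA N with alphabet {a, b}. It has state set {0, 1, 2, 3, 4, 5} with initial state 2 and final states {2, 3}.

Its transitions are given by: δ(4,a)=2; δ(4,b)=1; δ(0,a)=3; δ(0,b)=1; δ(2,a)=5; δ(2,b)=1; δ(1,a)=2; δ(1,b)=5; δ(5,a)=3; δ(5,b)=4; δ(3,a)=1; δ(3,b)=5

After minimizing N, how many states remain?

Reachable states from the start: {1,2,3,4,5}. Unreachable: {0} — drop them.
Initial partition by acceptance: {2,3} | {1,4,5}.
The partition is now stable with 2 blocks: {2,3} | {1,4,5}.

2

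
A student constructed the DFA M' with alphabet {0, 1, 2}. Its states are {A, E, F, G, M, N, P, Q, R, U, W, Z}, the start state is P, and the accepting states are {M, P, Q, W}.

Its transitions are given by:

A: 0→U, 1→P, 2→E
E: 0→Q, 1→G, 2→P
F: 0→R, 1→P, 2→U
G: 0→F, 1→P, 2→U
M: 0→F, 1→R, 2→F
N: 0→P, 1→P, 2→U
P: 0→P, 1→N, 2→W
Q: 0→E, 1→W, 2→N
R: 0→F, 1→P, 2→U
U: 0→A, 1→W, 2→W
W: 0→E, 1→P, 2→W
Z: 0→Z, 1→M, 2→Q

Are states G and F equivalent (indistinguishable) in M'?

Reachable states from the start: {A,E,F,G,N,P,Q,R,U,W}. Unreachable: {M,Z} — drop them.
Initial partition by acceptance: {P,Q,W} | {A,E,F,G,N,R,U}.
On input 0, block {P,Q,W} splits into {Q,W} and {P}.
On input 1, block {Q,W} splits into {Q} and {W}.
On input 0, block {A,E,F,G,N,R,U} splits into {A,F,G,R,U} and {E} and {N}.
On input 1, block {A,F,G,R,U} splits into {A,F,G,R} and {U}.
Refine {A,F,G,R} on symbol 0: members go to different blocks, giving {F,G,R} and {A}.
No further refinement is possible. Final partition (8 blocks): {Q} | {F,G,R} | {P} | {W} | {E} | {N} | {U} | {A}.
G and F lie in the same block of the stable partition, so they are equivalent — no string distinguishes them.

Yes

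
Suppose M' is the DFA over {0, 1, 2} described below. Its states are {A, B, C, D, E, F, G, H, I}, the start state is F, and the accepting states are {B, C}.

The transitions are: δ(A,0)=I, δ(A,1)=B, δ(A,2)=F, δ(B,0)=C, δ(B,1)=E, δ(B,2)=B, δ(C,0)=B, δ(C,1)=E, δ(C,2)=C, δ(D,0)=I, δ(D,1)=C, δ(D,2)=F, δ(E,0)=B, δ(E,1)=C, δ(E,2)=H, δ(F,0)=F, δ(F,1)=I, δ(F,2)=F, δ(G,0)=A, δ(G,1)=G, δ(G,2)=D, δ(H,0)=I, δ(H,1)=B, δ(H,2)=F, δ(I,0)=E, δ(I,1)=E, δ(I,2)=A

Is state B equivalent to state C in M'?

Yes

States {D,G} cannot be reached from the start state, so discard them.
Start with accepting vs non-accepting: {B,C} | {A,E,F,H,I}.
Split {A,E,F,H,I} by δ(·,0) → {A,F,H,I} and {E}.
Split {A,F,H,I} by δ(·,0) → {A,F,H} and {I}.
On input 0, block {A,F,H} splits into {A,H} and {F}.
Stable partition: {B,C} | {A,H} | {E} | {I} | {F} — 5 equivalence classes.
B and C lie in the same block of the stable partition, so they are equivalent — no string distinguishes them.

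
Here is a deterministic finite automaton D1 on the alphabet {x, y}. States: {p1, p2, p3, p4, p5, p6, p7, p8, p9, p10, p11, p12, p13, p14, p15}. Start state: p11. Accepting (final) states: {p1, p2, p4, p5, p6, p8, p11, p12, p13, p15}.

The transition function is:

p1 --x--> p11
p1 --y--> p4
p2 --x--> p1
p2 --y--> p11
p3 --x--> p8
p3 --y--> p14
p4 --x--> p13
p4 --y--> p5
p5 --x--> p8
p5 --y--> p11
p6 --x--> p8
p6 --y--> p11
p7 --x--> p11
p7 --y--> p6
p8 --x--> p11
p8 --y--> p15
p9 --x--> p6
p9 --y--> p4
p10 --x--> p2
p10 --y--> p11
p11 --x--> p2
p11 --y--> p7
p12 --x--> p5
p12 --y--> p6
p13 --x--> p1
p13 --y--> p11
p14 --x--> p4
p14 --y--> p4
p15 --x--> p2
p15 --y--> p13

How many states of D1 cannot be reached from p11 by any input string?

5

Starting at p11 and following transitions, the reachable set is {p1, p2, p4, p5, p6, p7, p8, p11, p13, p15}. That leaves p3, p9, p10, p12, p14 unreachable — 5 in total.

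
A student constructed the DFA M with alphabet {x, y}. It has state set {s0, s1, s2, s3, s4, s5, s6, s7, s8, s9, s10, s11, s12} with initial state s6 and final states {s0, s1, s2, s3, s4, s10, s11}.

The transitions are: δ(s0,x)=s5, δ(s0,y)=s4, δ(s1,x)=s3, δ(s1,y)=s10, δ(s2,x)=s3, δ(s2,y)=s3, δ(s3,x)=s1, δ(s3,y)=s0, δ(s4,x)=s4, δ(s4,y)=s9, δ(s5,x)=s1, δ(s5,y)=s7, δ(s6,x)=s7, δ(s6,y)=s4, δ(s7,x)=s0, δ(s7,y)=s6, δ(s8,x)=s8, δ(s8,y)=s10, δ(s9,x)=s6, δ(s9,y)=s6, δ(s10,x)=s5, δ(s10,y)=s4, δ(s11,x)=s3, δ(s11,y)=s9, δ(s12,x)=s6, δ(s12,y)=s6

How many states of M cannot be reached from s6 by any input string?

4

BFS from s6 reaches {s0, s1, s3, s4, s5, s6, s7, s9, s10}; the 4 state(s) s2, s8, s11, s12 are never visited.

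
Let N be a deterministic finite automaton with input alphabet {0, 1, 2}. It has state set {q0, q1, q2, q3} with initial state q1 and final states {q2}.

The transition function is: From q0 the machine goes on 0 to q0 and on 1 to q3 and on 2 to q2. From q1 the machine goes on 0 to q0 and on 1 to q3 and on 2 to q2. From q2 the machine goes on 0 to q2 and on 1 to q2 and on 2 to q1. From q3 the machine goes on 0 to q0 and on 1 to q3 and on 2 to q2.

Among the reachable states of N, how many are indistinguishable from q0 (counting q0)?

P0 = {q2} | {q0,q1,q3}.
No further refinement is possible. Final partition (2 blocks): {q2} | {q0,q1,q3}.
State q0 belongs to the block {q0,q1,q3}, which has 3 states.

3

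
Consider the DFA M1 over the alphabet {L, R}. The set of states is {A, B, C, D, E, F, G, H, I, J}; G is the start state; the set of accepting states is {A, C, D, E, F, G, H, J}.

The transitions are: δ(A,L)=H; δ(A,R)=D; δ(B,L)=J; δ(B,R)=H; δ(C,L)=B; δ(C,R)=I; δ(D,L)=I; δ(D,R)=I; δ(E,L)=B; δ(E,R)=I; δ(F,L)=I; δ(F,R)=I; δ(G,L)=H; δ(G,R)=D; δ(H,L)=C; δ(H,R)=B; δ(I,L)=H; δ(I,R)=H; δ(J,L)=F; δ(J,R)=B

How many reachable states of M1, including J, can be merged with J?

2

Reachable states from the start: {B,C,D,F,G,H,I,J}. Unreachable: {A,E} — drop them.
Initial partition by acceptance: {C,D,F,G,H,J} | {B,I}.
On input L, block {C,D,F,G,H,J} splits into {C,D,F} and {G,H,J}.
On input L, block {G,H,J} splits into {H,J} and {G}.
No further refinement is possible. Final partition (4 blocks): {C,D,F} | {B,I} | {H,J} | {G}.
The equivalence class containing J is {H,J}, of size 2.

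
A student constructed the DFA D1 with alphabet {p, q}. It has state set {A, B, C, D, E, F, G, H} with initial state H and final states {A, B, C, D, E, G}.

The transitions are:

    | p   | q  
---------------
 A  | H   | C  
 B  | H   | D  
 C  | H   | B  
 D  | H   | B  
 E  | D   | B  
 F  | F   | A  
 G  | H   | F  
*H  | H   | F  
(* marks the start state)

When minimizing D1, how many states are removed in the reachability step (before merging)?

BFS from H reaches {A, B, C, D, F, H}; the 2 state(s) E, G are never visited.

2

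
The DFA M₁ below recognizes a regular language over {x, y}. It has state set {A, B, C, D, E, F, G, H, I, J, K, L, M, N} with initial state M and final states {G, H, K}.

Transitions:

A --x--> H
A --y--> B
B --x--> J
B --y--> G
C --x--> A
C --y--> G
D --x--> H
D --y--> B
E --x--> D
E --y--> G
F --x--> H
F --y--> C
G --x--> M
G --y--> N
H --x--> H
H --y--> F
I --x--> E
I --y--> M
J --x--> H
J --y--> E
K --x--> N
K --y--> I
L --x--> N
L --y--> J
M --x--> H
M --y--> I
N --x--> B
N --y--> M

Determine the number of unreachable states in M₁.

BFS from M reaches {A, B, C, D, E, F, G, H, I, J, M, N}; the 2 state(s) K, L are never visited.

2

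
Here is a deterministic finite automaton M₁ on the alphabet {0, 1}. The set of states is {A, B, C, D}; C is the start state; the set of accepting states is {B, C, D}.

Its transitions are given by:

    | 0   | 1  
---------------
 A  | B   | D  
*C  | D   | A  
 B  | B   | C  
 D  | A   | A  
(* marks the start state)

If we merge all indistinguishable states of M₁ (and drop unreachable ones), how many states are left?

4

Start with accepting vs non-accepting: {B,C,D} | {A}.
Split {B,C,D} by δ(·,0) → {B,C} and {D}.
Refine {B,C} on symbol 0: members go to different blocks, giving {B} and {C}.
Stable partition: {B} | {A} | {D} | {C} — 4 equivalence classes.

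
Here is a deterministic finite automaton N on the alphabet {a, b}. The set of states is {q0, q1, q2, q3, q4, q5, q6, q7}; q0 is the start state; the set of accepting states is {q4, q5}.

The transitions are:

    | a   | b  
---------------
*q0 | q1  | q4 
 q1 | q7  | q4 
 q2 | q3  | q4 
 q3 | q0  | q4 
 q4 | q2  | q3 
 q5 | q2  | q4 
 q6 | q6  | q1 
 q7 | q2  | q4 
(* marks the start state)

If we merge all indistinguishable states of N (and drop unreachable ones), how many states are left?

2

Reachable states from the start: {q0,q1,q2,q3,q4,q7}. Unreachable: {q5,q6} — drop them.
P0 = {q4} | {q0,q1,q2,q3,q7}.
No further refinement is possible. Final partition (2 blocks): {q4} | {q0,q1,q2,q3,q7}.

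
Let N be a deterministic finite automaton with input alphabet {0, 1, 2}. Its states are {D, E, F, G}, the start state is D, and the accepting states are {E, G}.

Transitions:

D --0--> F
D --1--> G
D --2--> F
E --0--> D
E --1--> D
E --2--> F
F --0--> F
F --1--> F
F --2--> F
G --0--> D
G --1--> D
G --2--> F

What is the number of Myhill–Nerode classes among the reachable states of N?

3

Reachable states from the start: {D,F,G}. Unreachable: {E} — drop them.
P0 = {G} | {D,F}.
Split {D,F} by δ(·,1) → {F} and {D}.
Stable partition: {G} | {F} | {D} — 3 equivalence classes.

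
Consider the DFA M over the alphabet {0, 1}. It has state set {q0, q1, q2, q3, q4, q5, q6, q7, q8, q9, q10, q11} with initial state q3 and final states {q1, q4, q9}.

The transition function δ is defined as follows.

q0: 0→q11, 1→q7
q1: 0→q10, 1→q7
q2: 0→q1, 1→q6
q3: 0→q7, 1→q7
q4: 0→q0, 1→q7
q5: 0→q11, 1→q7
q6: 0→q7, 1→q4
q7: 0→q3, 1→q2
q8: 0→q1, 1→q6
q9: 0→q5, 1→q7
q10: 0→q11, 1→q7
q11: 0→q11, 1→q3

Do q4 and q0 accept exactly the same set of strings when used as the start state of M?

No

States {q5,q8,q9} cannot be reached from the start state, so discard them.
Initial partition by acceptance: {q1,q4} | {q0,q2,q3,q6,q7,q10,q11}.
On input 0, block {q0,q2,q3,q6,q7,q10,q11} splits into {q0,q3,q6,q7,q10,q11} and {q2}.
On input 1, block {q0,q3,q6,q7,q10,q11} splits into {q0,q3,q10,q11} and {q6} and {q7}.
Split {q0,q3,q10,q11} by δ(·,0) → {q0,q10,q11} and {q3}.
Split {q0,q10,q11} by δ(·,1) → {q0,q10} and {q11}.
Stable partition: {q1,q4} | {q0,q10} | {q2} | {q6} | {q7} | {q3} | {q11} — 7 equivalence classes.
q4 and q0 end up in different blocks, so they are distinguishable. For instance, the string 'ε' is accepted from only q4.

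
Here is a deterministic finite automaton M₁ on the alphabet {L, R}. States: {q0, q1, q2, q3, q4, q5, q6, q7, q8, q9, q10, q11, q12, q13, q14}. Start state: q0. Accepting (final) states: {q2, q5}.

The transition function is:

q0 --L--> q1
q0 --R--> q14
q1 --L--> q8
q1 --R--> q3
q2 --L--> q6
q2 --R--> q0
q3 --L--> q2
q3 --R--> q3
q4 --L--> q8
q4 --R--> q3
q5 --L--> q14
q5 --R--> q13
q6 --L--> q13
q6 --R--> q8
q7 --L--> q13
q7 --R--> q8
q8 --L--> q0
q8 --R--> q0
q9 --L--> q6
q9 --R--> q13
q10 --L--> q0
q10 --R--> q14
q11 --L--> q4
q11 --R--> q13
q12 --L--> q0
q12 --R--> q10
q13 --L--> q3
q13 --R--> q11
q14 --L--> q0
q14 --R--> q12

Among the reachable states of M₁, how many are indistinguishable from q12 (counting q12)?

First remove the unreachable states {q5,q7,q9}; 12 states remain.
Start with accepting vs non-accepting: {q2} | {q0,q1,q3,q4,q6,q8,q10,q11,q12,q13,q14}.
On input L, block {q0,q1,q3,q4,q6,q8,q10,q11,q12,q13,q14} splits into {q0,q1,q4,q6,q8,q10,q11,q12,q13,q14} and {q3}.
Split {q0,q1,q4,q6,q8,q10,q11,q12,q13,q14} by δ(·,L) → {q0,q1,q4,q6,q8,q10,q11,q12,q14} and {q13}.
Split {q0,q1,q4,q6,q8,q10,q11,q12,q14} by δ(·,L) → {q0,q1,q4,q8,q10,q11,q12,q14} and {q6}.
Split {q0,q1,q4,q8,q10,q11,q12,q14} by δ(·,R) → {q0,q8,q10,q12,q14} and {q1,q4} and {q11}.
Refine {q0,q8,q10,q12,q14} on symbol L: members go to different blocks, giving {q8,q10,q12,q14} and {q0}.
On input R, block {q8,q10,q12,q14} splits into {q10,q12,q14} and {q8}.
Stable partition: {q2} | {q10,q12,q14} | {q3} | {q13} | {q6} | {q1,q4} | {q11} | {q0} | {q8} — 9 equivalence classes.
The equivalence class containing q12 is {q10,q12,q14}, of size 3.

3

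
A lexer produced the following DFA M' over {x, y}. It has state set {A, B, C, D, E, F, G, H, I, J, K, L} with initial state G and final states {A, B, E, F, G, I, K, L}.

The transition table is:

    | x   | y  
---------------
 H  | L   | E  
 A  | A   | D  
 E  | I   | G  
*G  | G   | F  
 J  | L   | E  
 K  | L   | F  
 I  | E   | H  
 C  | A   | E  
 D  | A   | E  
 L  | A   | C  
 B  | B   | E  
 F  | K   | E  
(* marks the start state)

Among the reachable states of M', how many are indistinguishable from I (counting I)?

Reachable states from the start: {A,C,D,E,F,G,H,I,K,L}. Unreachable: {B,J} — drop them.
Start with accepting vs non-accepting: {A,E,F,G,I,K,L} | {C,D,H}.
Split {A,E,F,G,I,K,L} by δ(·,y) → {E,F,G,K} and {A,I,L}.
On input x, block {E,F,G,K} splits into {E,K} and {F,G}.
Refine {A,I,L} on symbol x: members go to different blocks, giving {A,L} and {I}.
On input x, block {E,K} splits into {E} and {K}.
Refine {F,G} on symbol x: members go to different blocks, giving {F} and {G}.
Stable partition: {E} | {C,D,H} | {A,L} | {F} | {I} | {K} | {G} — 7 equivalence classes.
The equivalence class containing I is {I}, of size 1.

1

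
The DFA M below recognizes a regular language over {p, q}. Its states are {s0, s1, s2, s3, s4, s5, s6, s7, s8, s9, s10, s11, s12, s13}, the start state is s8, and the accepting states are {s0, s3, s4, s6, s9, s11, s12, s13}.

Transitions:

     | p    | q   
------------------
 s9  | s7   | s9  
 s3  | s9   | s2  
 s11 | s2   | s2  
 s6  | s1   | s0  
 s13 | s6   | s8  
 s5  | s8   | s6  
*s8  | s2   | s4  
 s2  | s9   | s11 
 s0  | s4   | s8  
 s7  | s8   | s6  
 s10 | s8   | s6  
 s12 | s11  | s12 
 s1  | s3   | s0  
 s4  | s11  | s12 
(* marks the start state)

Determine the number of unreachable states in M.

3

Starting at s8 and following transitions, the reachable set is {s0, s1, s2, s3, s4, s6, s7, s8, s9, s11, s12}. That leaves s5, s10, s13 unreachable — 3 in total.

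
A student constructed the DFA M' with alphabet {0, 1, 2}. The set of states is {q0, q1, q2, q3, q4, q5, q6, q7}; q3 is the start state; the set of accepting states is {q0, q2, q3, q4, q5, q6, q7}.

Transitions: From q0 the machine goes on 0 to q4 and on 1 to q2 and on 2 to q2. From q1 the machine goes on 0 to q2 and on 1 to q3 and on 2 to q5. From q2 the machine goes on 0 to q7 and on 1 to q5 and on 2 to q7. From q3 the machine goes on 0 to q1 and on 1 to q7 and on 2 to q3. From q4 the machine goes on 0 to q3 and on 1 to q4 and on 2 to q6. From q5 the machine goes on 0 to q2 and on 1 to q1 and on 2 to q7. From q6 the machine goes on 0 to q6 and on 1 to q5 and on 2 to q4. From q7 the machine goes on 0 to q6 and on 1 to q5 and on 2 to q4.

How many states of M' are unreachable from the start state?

1

BFS from q3 reaches {q1, q2, q3, q4, q5, q6, q7}; the 1 state(s) q0 are never visited.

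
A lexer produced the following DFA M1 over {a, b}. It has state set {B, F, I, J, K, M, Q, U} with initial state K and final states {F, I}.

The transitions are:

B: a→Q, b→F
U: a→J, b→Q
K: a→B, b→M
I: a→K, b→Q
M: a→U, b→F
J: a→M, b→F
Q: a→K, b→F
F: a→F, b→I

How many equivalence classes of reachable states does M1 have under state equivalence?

All states are reachable from the start state.
Initial partition by acceptance: {F,I} | {B,J,K,M,Q,U}.
Split {F,I} by δ(·,a) → {F} and {I}.
On input b, block {B,J,K,M,Q,U} splits into {B,J,M,Q} and {K,U}.
Refine {B,J,M,Q} on symbol a: members go to different blocks, giving {B,J} and {M,Q}.
No further refinement is possible. Final partition (5 blocks): {F} | {B,J} | {I} | {K,U} | {M,Q}.

5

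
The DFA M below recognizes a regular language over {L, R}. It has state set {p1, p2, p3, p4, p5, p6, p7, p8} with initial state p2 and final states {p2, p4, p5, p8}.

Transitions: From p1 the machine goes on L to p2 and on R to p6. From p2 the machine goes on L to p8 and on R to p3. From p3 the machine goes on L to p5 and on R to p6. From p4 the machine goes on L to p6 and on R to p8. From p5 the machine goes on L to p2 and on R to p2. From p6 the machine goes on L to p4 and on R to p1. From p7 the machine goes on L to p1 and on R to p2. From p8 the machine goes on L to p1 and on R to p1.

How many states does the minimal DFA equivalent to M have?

Reachable states from the start: {p1,p2,p3,p4,p5,p6,p8}. Unreachable: {p7} — drop them.
Initial partition by acceptance: {p2,p4,p5,p8} | {p1,p3,p6}.
Refine {p2,p4,p5,p8} on symbol L: members go to different blocks, giving {p2,p5} and {p4,p8}.
Split {p2,p5} by δ(·,L) → {p2} and {p5}.
Split {p1,p3,p6} by δ(·,L) → {p1} and {p3} and {p6}.
Refine {p4,p8} on symbol L: members go to different blocks, giving {p4} and {p8}.
Stable partition: {p2} | {p1} | {p4} | {p5} | {p3} | {p6} | {p8} — 7 equivalence classes.

7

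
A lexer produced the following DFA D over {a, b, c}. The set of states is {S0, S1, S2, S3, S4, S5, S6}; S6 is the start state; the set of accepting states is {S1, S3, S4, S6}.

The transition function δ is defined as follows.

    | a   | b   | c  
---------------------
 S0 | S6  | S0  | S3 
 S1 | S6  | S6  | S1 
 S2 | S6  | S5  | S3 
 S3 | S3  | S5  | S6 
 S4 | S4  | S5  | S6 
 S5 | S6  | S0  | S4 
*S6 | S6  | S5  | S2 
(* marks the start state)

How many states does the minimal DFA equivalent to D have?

3

Reachable states from the start: {S0,S2,S3,S4,S5,S6}. Unreachable: {S1} — drop them.
Start with accepting vs non-accepting: {S3,S4,S6} | {S0,S2,S5}.
On input c, block {S3,S4,S6} splits into {S3,S4} and {S6}.
Stable partition: {S3,S4} | {S0,S2,S5} | {S6} — 3 equivalence classes.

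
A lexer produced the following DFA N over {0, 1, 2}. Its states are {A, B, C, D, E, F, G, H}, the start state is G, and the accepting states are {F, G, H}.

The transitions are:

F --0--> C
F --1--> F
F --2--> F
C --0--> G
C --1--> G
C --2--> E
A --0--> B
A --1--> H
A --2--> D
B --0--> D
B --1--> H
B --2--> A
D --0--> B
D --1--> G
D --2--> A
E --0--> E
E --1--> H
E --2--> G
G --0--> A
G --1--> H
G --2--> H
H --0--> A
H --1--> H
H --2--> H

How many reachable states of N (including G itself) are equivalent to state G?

2

States {C,E,F} cannot be reached from the start state, so discard them.
P0 = {G,H} | {A,B,D}.
No further refinement is possible. Final partition (2 blocks): {G,H} | {A,B,D}.
State G belongs to the block {G,H}, which has 2 states.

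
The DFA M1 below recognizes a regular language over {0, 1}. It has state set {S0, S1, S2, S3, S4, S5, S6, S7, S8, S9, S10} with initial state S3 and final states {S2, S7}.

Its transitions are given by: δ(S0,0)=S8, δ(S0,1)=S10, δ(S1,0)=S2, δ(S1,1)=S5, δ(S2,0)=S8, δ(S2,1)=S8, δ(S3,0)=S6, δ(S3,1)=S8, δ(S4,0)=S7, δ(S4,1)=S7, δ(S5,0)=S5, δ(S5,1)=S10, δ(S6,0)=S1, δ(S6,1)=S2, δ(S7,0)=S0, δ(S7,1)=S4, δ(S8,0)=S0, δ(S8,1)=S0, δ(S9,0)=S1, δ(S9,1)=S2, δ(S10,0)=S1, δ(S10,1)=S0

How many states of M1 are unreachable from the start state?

3

Starting at S3 and following transitions, the reachable set is {S0, S1, S2, S3, S5, S6, S8, S10}. That leaves S4, S7, S9 unreachable — 3 in total.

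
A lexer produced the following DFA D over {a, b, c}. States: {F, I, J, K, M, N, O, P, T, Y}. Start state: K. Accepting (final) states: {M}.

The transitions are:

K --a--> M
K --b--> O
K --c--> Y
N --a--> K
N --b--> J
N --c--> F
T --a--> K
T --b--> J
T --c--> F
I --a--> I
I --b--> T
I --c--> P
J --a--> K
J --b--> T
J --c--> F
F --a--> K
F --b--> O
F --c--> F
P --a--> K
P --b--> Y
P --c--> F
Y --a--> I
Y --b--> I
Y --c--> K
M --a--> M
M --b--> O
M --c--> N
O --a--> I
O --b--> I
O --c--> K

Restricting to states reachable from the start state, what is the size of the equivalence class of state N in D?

Every state is reachable, so we keep all 10.
Initial partition by acceptance: {M} | {F,I,J,K,N,O,P,T,Y}.
On input a, block {F,I,J,K,N,O,P,T,Y} splits into {F,I,J,N,O,P,T,Y} and {K}.
Split {F,I,J,N,O,P,T,Y} by δ(·,a) → {F,J,N,P,T} and {I,O,Y}.
Split {F,J,N,P,T} by δ(·,b) → {J,N,T} and {F,P}.
Refine {I,O,Y} on symbol b: members go to different blocks, giving {O,Y} and {I}.
The partition is now stable with 6 blocks: {M} | {J,N,T} | {K} | {O,Y} | {F,P} | {I}.
State N belongs to the block {J,N,T}, which has 3 states.

3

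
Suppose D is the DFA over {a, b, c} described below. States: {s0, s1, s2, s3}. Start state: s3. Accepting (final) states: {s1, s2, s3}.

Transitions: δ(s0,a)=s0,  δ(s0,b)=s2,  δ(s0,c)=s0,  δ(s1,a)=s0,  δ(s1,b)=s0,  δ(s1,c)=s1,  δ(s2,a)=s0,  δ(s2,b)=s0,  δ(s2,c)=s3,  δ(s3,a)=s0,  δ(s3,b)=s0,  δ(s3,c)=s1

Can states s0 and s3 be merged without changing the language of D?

Initial partition by acceptance: {s1,s2,s3} | {s0}.
No further refinement is possible. Final partition (2 blocks): {s1,s2,s3} | {s0}.
s0 and s3 end up in different blocks, so they are distinguishable. For instance, the string 'ε' is accepted from only s3.

No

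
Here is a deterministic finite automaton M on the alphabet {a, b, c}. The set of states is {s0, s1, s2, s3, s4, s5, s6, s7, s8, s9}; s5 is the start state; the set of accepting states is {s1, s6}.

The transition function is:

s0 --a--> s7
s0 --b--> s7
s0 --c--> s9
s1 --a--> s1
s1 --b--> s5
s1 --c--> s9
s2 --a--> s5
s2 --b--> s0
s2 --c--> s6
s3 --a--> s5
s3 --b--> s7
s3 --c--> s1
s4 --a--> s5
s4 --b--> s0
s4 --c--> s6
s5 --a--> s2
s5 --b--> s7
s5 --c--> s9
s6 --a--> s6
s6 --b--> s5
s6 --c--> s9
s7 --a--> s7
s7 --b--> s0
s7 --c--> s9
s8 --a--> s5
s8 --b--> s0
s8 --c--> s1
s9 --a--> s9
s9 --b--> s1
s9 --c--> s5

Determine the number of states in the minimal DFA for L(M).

5

First remove the unreachable states {s3,s4,s8}; 7 states remain.
P0 = {s1,s6} | {s0,s2,s5,s7,s9}.
Refine {s0,s2,s5,s7,s9} on symbol b: members go to different blocks, giving {s0,s2,s5,s7} and {s9}.
Refine {s0,s2,s5,s7} on symbol c: members go to different blocks, giving {s0,s5,s7} and {s2}.
On input a, block {s0,s5,s7} splits into {s0,s7} and {s5}.
The partition is now stable with 5 blocks: {s1,s6} | {s0,s7} | {s9} | {s2} | {s5}.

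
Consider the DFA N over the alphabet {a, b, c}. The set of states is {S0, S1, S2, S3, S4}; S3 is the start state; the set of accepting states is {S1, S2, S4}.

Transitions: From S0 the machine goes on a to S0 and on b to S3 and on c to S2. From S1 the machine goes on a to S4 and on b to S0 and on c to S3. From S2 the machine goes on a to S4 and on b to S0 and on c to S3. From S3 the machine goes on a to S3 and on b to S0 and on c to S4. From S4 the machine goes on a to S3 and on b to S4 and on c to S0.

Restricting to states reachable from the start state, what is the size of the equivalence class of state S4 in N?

Reachable states from the start: {S0,S2,S3,S4}. Unreachable: {S1} — drop them.
Start with accepting vs non-accepting: {S2,S4} | {S0,S3}.
Refine {S2,S4} on symbol a: members go to different blocks, giving {S2} and {S4}.
Split {S0,S3} by δ(·,c) → {S0} and {S3}.
The partition is now stable with 4 blocks: {S2} | {S0} | {S4} | {S3}.
State S4 belongs to the block {S4}, which has 1 states.

1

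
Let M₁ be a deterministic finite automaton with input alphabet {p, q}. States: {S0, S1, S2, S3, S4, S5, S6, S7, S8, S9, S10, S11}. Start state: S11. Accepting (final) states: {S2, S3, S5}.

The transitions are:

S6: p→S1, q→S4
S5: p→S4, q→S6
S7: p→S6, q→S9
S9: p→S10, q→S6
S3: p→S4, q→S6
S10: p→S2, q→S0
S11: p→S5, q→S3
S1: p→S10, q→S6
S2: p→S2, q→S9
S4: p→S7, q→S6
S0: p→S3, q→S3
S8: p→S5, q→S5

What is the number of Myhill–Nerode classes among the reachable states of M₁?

First remove the unreachable states {S8}; 11 states remain.
Initial partition by acceptance: {S2,S3,S5} | {S0,S1,S4,S6,S7,S9,S10,S11}.
On input p, block {S2,S3,S5} splits into {S3,S5} and {S2}.
Split {S0,S1,S4,S6,S7,S9,S10,S11} by δ(·,p) → {S1,S4,S6,S7,S9} and {S0,S11} and {S10}.
Refine {S1,S4,S6,S7,S9} on symbol p: members go to different blocks, giving {S4,S6,S7} and {S1,S9}.
Split {S4,S6,S7} by δ(·,p) → {S4,S7} and {S6}.
Split {S4,S7} by δ(·,p) → {S4} and {S7}.
Stable partition: {S3,S5} | {S4} | {S2} | {S0,S11} | {S10} | {S1,S9} | {S6} | {S7} — 8 equivalence classes.

8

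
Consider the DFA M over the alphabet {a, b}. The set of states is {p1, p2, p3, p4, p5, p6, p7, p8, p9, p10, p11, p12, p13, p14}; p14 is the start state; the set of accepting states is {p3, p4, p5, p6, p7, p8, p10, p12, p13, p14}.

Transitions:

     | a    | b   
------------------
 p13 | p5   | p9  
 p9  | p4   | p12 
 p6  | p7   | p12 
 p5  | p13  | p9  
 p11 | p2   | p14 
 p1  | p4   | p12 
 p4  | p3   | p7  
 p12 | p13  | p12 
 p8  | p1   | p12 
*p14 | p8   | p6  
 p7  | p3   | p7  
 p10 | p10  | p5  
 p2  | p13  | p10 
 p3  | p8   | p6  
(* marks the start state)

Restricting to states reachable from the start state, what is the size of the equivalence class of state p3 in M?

Reachable states from the start: {p1,p3,p4,p5,p6,p7,p8,p9,p12,p13,p14}. Unreachable: {p2,p10,p11} — drop them.
P0 = {p3,p4,p5,p6,p7,p8,p12,p13,p14} | {p1,p9}.
On input a, block {p3,p4,p5,p6,p7,p8,p12,p13,p14} splits into {p3,p4,p5,p6,p7,p12,p13,p14} and {p8}.
Refine {p3,p4,p5,p6,p7,p12,p13,p14} on symbol a: members go to different blocks, giving {p4,p5,p6,p7,p12,p13} and {p3,p14}.
Refine {p4,p5,p6,p7,p12,p13} on symbol a: members go to different blocks, giving {p5,p6,p12,p13} and {p4,p7}.
Refine {p5,p6,p12,p13} on symbol a: members go to different blocks, giving {p5,p12,p13} and {p6}.
Split {p5,p12,p13} by δ(·,b) → {p5,p13} and {p12}.
Stable partition: {p5,p13} | {p1,p9} | {p8} | {p3,p14} | {p4,p7} | {p6} | {p12} — 7 equivalence classes.
The equivalence class containing p3 is {p3,p14}, of size 2.

2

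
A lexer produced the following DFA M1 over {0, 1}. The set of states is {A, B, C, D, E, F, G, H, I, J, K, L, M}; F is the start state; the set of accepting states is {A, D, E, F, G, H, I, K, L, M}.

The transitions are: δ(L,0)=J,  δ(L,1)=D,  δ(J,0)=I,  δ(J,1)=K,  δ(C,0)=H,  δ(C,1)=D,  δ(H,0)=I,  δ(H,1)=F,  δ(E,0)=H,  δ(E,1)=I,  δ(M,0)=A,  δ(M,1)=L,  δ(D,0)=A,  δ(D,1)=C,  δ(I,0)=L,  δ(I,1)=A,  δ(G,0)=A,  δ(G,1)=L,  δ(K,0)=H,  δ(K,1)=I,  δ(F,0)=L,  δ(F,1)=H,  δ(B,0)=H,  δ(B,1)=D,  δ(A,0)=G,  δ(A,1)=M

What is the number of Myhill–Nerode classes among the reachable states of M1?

Reachable states from the start: {A,C,D,F,G,H,I,J,K,L,M}. Unreachable: {B,E} — drop them.
Initial partition by acceptance: {A,D,F,G,H,I,K,L,M} | {C,J}.
Refine {A,D,F,G,H,I,K,L,M} on symbol 0: members go to different blocks, giving {A,D,F,G,H,I,K,M} and {L}.
On input 0, block {A,D,F,G,H,I,K,M} splits into {A,D,G,H,K,M} and {F,I}.
Split {A,D,G,H,K,M} by δ(·,0) → {A,D,G,K,M} and {H}.
Refine {A,D,G,K,M} on symbol 0: members go to different blocks, giving {A,D,G,M} and {K}.
Refine {A,D,G,M} on symbol 1: members go to different blocks, giving {G,M} and {A} and {D}.
Refine {C,J} on symbol 0: members go to different blocks, giving {C} and {J}.
On input 1, block {F,I} splits into {F} and {I}.
The partition is now stable with 10 blocks: {G,M} | {C} | {L} | {F} | {H} | {K} | {A} | {D} | {J} | {I}.

10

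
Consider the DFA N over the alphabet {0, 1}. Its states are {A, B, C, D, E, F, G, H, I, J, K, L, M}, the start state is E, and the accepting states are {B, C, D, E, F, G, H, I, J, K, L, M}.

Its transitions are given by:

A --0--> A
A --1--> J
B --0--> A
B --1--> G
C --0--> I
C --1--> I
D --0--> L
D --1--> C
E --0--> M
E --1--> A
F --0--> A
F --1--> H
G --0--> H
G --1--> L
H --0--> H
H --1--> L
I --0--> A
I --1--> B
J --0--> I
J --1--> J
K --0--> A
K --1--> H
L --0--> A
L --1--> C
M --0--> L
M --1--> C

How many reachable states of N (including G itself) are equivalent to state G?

States {D,F,K} cannot be reached from the start state, so discard them.
Start with accepting vs non-accepting: {B,C,E,G,H,I,J,L,M} | {A}.
On input 0, block {B,C,E,G,H,I,J,L,M} splits into {C,E,G,H,J,M} and {B,I,L}.
Refine {C,E,G,H,J,M} on symbol 0: members go to different blocks, giving {C,J,M} and {E,G,H}.
On input 1, block {C,J,M} splits into {J,M} and {C}.
On input 1, block {J,M} splits into {J} and {M}.
Split {B,I,L} by δ(·,1) → {B} and {I} and {L}.
On input 0, block {E,G,H} splits into {G,H} and {E}.
No further refinement is possible. Final partition (9 blocks): {J} | {A} | {B} | {G,H} | {C} | {M} | {I} | {L} | {E}.
State G belongs to the block {G,H}, which has 2 states.

2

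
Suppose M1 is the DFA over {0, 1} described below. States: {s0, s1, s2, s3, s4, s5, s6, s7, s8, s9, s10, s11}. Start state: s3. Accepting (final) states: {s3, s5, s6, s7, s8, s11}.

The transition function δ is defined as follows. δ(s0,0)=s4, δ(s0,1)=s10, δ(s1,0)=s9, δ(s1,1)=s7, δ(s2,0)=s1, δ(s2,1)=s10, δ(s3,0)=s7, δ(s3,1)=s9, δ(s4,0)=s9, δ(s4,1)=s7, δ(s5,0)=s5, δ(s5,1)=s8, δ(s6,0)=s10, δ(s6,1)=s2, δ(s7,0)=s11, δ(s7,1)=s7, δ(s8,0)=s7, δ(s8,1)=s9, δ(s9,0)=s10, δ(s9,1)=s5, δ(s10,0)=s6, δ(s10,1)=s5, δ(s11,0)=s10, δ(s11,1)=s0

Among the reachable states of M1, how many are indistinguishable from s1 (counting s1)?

2

Initial partition by acceptance: {s3,s5,s6,s7,s8,s11} | {s0,s1,s2,s4,s9,s10}.
On input 0, block {s3,s5,s6,s7,s8,s11} splits into {s3,s5,s7,s8} and {s6,s11}.
On input 0, block {s3,s5,s7,s8} splits into {s3,s5,s8} and {s7}.
Split {s3,s5,s8} by δ(·,0) → {s3,s8} and {s5}.
Split {s0,s1,s2,s4,s9,s10} by δ(·,0) → {s0,s1,s2,s4,s9} and {s10}.
Split {s0,s1,s2,s4,s9} by δ(·,0) → {s0,s1,s2,s4} and {s9}.
On input 0, block {s0,s1,s2,s4} splits into {s0,s2} and {s1,s4}.
No further refinement is possible. Final partition (8 blocks): {s3,s8} | {s0,s2} | {s6,s11} | {s7} | {s5} | {s10} | {s9} | {s1,s4}.
State s1 belongs to the block {s1,s4}, which has 2 states.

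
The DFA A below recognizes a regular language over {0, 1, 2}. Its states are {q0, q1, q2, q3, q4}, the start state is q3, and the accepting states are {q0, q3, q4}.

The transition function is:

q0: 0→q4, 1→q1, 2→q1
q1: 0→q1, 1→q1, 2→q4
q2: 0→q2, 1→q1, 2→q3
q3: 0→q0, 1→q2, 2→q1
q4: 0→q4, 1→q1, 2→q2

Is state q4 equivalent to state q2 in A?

No

Every state is reachable, so we keep all 5.
P0 = {q0,q3,q4} | {q1,q2}.
No further refinement is possible. Final partition (2 blocks): {q0,q3,q4} | {q1,q2}.
q4 and q2 end up in different blocks, so they are distinguishable. For instance, the string 'ε' is accepted from only q4.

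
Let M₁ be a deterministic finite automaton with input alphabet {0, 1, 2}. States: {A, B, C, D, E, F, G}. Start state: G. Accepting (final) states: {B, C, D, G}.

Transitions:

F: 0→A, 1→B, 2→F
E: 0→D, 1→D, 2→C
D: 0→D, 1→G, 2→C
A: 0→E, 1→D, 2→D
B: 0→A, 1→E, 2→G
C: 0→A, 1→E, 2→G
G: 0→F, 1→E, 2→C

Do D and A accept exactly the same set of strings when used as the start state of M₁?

Every state is reachable, so we keep all 7.
Start with accepting vs non-accepting: {B,C,D,G} | {A,E,F}.
Refine {B,C,D,G} on symbol 0: members go to different blocks, giving {B,C,G} and {D}.
On input 0, block {A,E,F} splits into {A,F} and {E}.
Refine {A,F} on symbol 0: members go to different blocks, giving {A} and {F}.
Split {B,C,G} by δ(·,0) → {B,C} and {G}.
The partition is now stable with 6 blocks: {B,C} | {A} | {D} | {E} | {F} | {G}.
D and A end up in different blocks, so they are distinguishable. For instance, the string 'ε' is accepted from only D.

No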